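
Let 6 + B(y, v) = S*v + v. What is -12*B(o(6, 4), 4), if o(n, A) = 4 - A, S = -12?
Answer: 600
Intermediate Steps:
B(y, v) = -6 - 11*v (B(y, v) = -6 + (-12*v + v) = -6 - 11*v)
-12*B(o(6, 4), 4) = -12*(-6 - 11*4) = -12*(-6 - 44) = -12*(-50) = 600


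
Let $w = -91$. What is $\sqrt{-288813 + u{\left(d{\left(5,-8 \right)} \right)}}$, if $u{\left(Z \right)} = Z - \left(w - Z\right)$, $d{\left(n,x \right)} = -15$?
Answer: $4 i \sqrt{18047} \approx 537.36 i$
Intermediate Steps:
$u{\left(Z \right)} = 91 + 2 Z$ ($u{\left(Z \right)} = Z - \left(-91 - Z\right) = Z + \left(91 + Z\right) = 91 + 2 Z$)
$\sqrt{-288813 + u{\left(d{\left(5,-8 \right)} \right)}} = \sqrt{-288813 + \left(91 + 2 \left(-15\right)\right)} = \sqrt{-288813 + \left(91 - 30\right)} = \sqrt{-288813 + 61} = \sqrt{-288752} = 4 i \sqrt{18047}$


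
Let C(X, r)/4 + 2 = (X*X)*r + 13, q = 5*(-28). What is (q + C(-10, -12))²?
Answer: 23970816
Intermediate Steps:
q = -140
C(X, r) = 44 + 4*r*X² (C(X, r) = -8 + 4*((X*X)*r + 13) = -8 + 4*(X²*r + 13) = -8 + 4*(r*X² + 13) = -8 + 4*(13 + r*X²) = -8 + (52 + 4*r*X²) = 44 + 4*r*X²)
(q + C(-10, -12))² = (-140 + (44 + 4*(-12)*(-10)²))² = (-140 + (44 + 4*(-12)*100))² = (-140 + (44 - 4800))² = (-140 - 4756)² = (-4896)² = 23970816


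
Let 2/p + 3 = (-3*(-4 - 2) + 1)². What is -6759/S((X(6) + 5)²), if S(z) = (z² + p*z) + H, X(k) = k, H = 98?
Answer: -1209861/2638402 ≈ -0.45856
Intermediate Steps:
p = 1/179 (p = 2/(-3 + (-3*(-4 - 2) + 1)²) = 2/(-3 + (-3*(-6) + 1)²) = 2/(-3 + (18 + 1)²) = 2/(-3 + 19²) = 2/(-3 + 361) = 2/358 = 2*(1/358) = 1/179 ≈ 0.0055866)
S(z) = 98 + z² + z/179 (S(z) = (z² + z/179) + 98 = 98 + z² + z/179)
-6759/S((X(6) + 5)²) = -6759/(98 + ((6 + 5)²)² + (6 + 5)²/179) = -6759/(98 + (11²)² + (1/179)*11²) = -6759/(98 + 121² + (1/179)*121) = -6759/(98 + 14641 + 121/179) = -6759/2638402/179 = -6759*179/2638402 = -1209861/2638402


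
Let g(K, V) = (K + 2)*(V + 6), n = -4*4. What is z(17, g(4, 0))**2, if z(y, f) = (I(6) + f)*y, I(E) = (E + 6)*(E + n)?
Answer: 2039184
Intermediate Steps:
n = -16
I(E) = (-16 + E)*(6 + E) (I(E) = (E + 6)*(E - 16) = (6 + E)*(-16 + E) = (-16 + E)*(6 + E))
g(K, V) = (2 + K)*(6 + V)
z(y, f) = y*(-120 + f) (z(y, f) = ((-96 + 6**2 - 10*6) + f)*y = ((-96 + 36 - 60) + f)*y = (-120 + f)*y = y*(-120 + f))
z(17, g(4, 0))**2 = (17*(-120 + (12 + 2*0 + 6*4 + 4*0)))**2 = (17*(-120 + (12 + 0 + 24 + 0)))**2 = (17*(-120 + 36))**2 = (17*(-84))**2 = (-1428)**2 = 2039184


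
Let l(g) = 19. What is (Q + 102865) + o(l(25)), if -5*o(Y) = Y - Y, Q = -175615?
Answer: -72750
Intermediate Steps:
o(Y) = 0 (o(Y) = -(Y - Y)/5 = -⅕*0 = 0)
(Q + 102865) + o(l(25)) = (-175615 + 102865) + 0 = -72750 + 0 = -72750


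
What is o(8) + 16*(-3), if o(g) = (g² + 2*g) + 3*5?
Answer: 47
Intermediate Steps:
o(g) = 15 + g² + 2*g (o(g) = (g² + 2*g) + 15 = 15 + g² + 2*g)
o(8) + 16*(-3) = (15 + 8² + 2*8) + 16*(-3) = (15 + 64 + 16) - 48 = 95 - 48 = 47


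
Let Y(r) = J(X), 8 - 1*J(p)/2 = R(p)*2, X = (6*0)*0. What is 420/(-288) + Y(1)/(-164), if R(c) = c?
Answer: -1531/984 ≈ -1.5559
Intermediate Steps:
X = 0 (X = 0*0 = 0)
J(p) = 16 - 4*p (J(p) = 16 - 2*p*2 = 16 - 4*p)
Y(r) = 16 (Y(r) = 16 - 4*0 = 16 + 0 = 16)
420/(-288) + Y(1)/(-164) = 420/(-288) + 16/(-164) = 420*(-1/288) + 16*(-1/164) = -35/24 - 4/41 = -1531/984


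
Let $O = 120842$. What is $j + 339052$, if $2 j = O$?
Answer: $399473$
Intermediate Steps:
$j = 60421$ ($j = \frac{1}{2} \cdot 120842 = 60421$)
$j + 339052 = 60421 + 339052 = 399473$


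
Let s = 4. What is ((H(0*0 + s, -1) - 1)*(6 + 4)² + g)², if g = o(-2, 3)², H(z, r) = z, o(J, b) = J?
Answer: 92416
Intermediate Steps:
g = 4 (g = (-2)² = 4)
((H(0*0 + s, -1) - 1)*(6 + 4)² + g)² = (((0*0 + 4) - 1)*(6 + 4)² + 4)² = (((0 + 4) - 1)*10² + 4)² = ((4 - 1)*100 + 4)² = (3*100 + 4)² = (300 + 4)² = 304² = 92416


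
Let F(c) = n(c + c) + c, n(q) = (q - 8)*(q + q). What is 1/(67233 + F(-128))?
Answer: 1/202273 ≈ 4.9438e-6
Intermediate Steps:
n(q) = 2*q*(-8 + q) (n(q) = (-8 + q)*(2*q) = 2*q*(-8 + q))
F(c) = c + 4*c*(-8 + 2*c) (F(c) = 2*(c + c)*(-8 + (c + c)) + c = 2*(2*c)*(-8 + 2*c) + c = 4*c*(-8 + 2*c) + c = c + 4*c*(-8 + 2*c))
1/(67233 + F(-128)) = 1/(67233 - 128*(-31 + 8*(-128))) = 1/(67233 - 128*(-31 - 1024)) = 1/(67233 - 128*(-1055)) = 1/(67233 + 135040) = 1/202273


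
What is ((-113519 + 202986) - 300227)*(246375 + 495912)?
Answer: -156444408120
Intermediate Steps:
((-113519 + 202986) - 300227)*(246375 + 495912) = (89467 - 300227)*742287 = -210760*742287 = -156444408120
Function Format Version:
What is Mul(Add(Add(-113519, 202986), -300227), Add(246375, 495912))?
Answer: -156444408120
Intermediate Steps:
Mul(Add(Add(-113519, 202986), -300227), Add(246375, 495912)) = Mul(Add(89467, -300227), 742287) = Mul(-210760, 742287) = -156444408120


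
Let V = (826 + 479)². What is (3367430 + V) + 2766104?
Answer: 7836559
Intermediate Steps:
V = 1703025 (V = 1305² = 1703025)
(3367430 + V) + 2766104 = (3367430 + 1703025) + 2766104 = 5070455 + 2766104 = 7836559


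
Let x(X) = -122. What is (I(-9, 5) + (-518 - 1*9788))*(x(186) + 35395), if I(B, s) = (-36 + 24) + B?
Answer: -364264271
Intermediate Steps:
I(B, s) = -12 + B
(I(-9, 5) + (-518 - 1*9788))*(x(186) + 35395) = ((-12 - 9) + (-518 - 1*9788))*(-122 + 35395) = (-21 + (-518 - 9788))*35273 = (-21 - 10306)*35273 = -10327*35273 = -364264271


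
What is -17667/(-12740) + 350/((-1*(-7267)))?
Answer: 10218853/7121660 ≈ 1.4349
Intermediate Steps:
-17667/(-12740) + 350/((-1*(-7267))) = -17667*(-1/12740) + 350/7267 = 1359/980 + 350*(1/7267) = 1359/980 + 350/7267 = 10218853/7121660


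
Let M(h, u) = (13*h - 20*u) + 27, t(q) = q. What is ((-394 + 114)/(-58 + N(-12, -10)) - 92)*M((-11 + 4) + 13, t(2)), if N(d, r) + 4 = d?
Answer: -212160/37 ≈ -5734.1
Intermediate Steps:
N(d, r) = -4 + d
M(h, u) = 27 - 20*u + 13*h (M(h, u) = (-20*u + 13*h) + 27 = 27 - 20*u + 13*h)
((-394 + 114)/(-58 + N(-12, -10)) - 92)*M((-11 + 4) + 13, t(2)) = ((-394 + 114)/(-58 + (-4 - 12)) - 92)*(27 - 20*2 + 13*((-11 + 4) + 13)) = (-280/(-58 - 16) - 92)*(27 - 40 + 13*(-7 + 13)) = (-280/(-74) - 92)*(27 - 40 + 13*6) = (-280*(-1/74) - 92)*(27 - 40 + 78) = (140/37 - 92)*65 = -3264/37*65 = -212160/37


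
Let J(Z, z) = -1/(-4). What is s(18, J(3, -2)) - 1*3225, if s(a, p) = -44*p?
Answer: -3236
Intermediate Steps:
J(Z, z) = 1/4 (J(Z, z) = -1*(-1/4) = 1/4)
s(18, J(3, -2)) - 1*3225 = -44*1/4 - 1*3225 = -11 - 3225 = -3236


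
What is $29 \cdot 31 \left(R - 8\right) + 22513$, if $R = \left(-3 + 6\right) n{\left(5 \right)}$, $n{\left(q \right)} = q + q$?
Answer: $42291$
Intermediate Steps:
$n{\left(q \right)} = 2 q$
$R = 30$ ($R = \left(-3 + 6\right) 2 \cdot 5 = 3 \cdot 10 = 30$)
$29 \cdot 31 \left(R - 8\right) + 22513 = 29 \cdot 31 \left(30 - 8\right) + 22513 = 899 \cdot 22 + 22513 = 19778 + 22513 = 42291$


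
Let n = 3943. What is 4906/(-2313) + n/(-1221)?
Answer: -5036795/941391 ≈ -5.3504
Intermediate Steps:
4906/(-2313) + n/(-1221) = 4906/(-2313) + 3943/(-1221) = 4906*(-1/2313) + 3943*(-1/1221) = -4906/2313 - 3943/1221 = -5036795/941391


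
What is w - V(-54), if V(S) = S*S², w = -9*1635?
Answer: 142749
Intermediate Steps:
w = -14715
V(S) = S³
w - V(-54) = -14715 - 1*(-54)³ = -14715 - 1*(-157464) = -14715 + 157464 = 142749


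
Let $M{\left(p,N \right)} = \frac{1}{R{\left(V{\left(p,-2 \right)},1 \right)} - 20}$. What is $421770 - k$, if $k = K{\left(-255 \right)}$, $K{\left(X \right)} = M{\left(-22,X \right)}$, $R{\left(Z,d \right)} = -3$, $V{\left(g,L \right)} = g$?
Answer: $\frac{9700711}{23} \approx 4.2177 \cdot 10^{5}$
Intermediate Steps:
$M{\left(p,N \right)} = - \frac{1}{23}$ ($M{\left(p,N \right)} = \frac{1}{-3 - 20} = \frac{1}{-23} = - \frac{1}{23}$)
$K{\left(X \right)} = - \frac{1}{23}$
$k = - \frac{1}{23} \approx -0.043478$
$421770 - k = 421770 - - \frac{1}{23} = 421770 + \frac{1}{23} = \frac{9700711}{23}$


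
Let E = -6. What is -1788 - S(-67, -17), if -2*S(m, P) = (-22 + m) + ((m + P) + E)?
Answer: -3755/2 ≈ -1877.5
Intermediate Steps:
S(m, P) = 14 - m - P/2 (S(m, P) = -((-22 + m) + ((m + P) - 6))/2 = -((-22 + m) + ((P + m) - 6))/2 = -((-22 + m) + (-6 + P + m))/2 = -(-28 + P + 2*m)/2 = 14 - m - P/2)
-1788 - S(-67, -17) = -1788 - (14 - 1*(-67) - 1/2*(-17)) = -1788 - (14 + 67 + 17/2) = -1788 - 1*179/2 = -1788 - 179/2 = -3755/2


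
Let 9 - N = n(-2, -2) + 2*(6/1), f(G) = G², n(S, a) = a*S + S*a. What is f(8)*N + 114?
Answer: -590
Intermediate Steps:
n(S, a) = 2*S*a (n(S, a) = S*a + S*a = 2*S*a)
N = -11 (N = 9 - (2*(-2)*(-2) + 2*(6/1)) = 9 - (8 + 2*(6*1)) = 9 - (8 + 2*6) = 9 - (8 + 12) = 9 - 1*20 = 9 - 20 = -11)
f(8)*N + 114 = 8²*(-11) + 114 = 64*(-11) + 114 = -704 + 114 = -590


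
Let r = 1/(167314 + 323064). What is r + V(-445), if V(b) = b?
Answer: -218218209/490378 ≈ -445.00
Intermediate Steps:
r = 1/490378 ≈ 2.0392e-6
r + V(-445) = 1/490378 - 445 = -218218209/490378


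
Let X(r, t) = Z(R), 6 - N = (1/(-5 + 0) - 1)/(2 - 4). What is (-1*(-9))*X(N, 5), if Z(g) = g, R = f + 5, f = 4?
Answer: 81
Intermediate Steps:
R = 9 (R = 4 + 5 = 9)
N = 27/5 (N = 6 - (1/(-5 + 0) - 1)/(2 - 4) = 6 - (1/(-5) - 1)/(-2) = 6 - (-1/5 - 1)*(-1)/2 = 6 - (-6)*(-1)/(5*2) = 6 - 1*3/5 = 6 - 3/5 = 27/5 ≈ 5.4000)
X(r, t) = 9
(-1*(-9))*X(N, 5) = -1*(-9)*9 = 9*9 = 81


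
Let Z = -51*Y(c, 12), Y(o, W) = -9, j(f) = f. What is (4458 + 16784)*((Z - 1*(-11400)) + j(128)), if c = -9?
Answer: 254627854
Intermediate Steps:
Z = 459 (Z = -51*(-9) = 459)
(4458 + 16784)*((Z - 1*(-11400)) + j(128)) = (4458 + 16784)*((459 - 1*(-11400)) + 128) = 21242*((459 + 11400) + 128) = 21242*(11859 + 128) = 21242*11987 = 254627854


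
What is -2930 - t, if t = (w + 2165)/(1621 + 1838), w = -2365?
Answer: -10134670/3459 ≈ -2929.9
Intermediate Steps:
t = -200/3459 (t = (-2365 + 2165)/(1621 + 1838) = -200/3459 ≈ -0.057820)
-2930 - t = -2930 - 1*(-200/3459) = -2930 + 200/3459 = -10134670/3459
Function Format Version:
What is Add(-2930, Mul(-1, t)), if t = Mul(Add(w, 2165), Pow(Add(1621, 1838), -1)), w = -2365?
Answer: Rational(-10134670, 3459) ≈ -2929.9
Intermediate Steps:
t = Rational(-200, 3459) (t = Mul(Add(-2365, 2165), Pow(Add(1621, 1838), -1)) = Mul(-200, Pow(3459, -1)) = Mul(-200, Rational(1, 3459)) = Rational(-200, 3459) ≈ -0.057820)
Add(-2930, Mul(-1, t)) = Add(-2930, Mul(-1, Rational(-200, 3459))) = Add(-2930, Rational(200, 3459)) = Rational(-10134670, 3459)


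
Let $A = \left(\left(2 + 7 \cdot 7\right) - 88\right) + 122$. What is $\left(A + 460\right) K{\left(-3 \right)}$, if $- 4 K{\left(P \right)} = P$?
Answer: $\frac{1635}{4} \approx 408.75$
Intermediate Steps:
$K{\left(P \right)} = - \frac{P}{4}$
$A = 85$ ($A = \left(\left(2 + 49\right) - 88\right) + 122 = \left(51 - 88\right) + 122 = -37 + 122 = 85$)
$\left(A + 460\right) K{\left(-3 \right)} = \left(85 + 460\right) \left(\left(- \frac{1}{4}\right) \left(-3\right)\right) = 545 \cdot \frac{3}{4} = \frac{1635}{4}$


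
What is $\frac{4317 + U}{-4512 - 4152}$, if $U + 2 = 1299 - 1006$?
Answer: $- \frac{192}{361} \approx -0.53186$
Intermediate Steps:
$U = 291$ ($U = -2 + \left(1299 - 1006\right) = -2 + 293 = 291$)
$\frac{4317 + U}{-4512 - 4152} = \frac{4317 + 291}{-4512 - 4152} = \frac{4608}{-8664} = 4608 \left(- \frac{1}{8664}\right) = - \frac{192}{361}$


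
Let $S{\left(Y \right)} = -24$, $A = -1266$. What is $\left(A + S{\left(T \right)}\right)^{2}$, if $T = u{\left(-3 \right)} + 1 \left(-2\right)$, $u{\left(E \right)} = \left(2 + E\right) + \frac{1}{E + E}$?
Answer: $1664100$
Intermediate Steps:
$u{\left(E \right)} = 2 + E + \frac{1}{2 E}$ ($u{\left(E \right)} = \left(2 + E\right) + \frac{1}{2 E} = 2 + E + \frac{1}{2 E}$)
$T = - \frac{19}{6}$ ($T = \left(2 - 3 + \frac{1}{2 \left(-3\right)}\right) + 1 \left(-2\right) = \left(2 - 3 + \frac{1}{2} \left(- \frac{1}{3}\right)\right) - 2 = \left(2 - 3 - \frac{1}{6}\right) - 2 = - \frac{7}{6} - 2 = - \frac{19}{6} \approx -3.1667$)
$\left(A + S{\left(T \right)}\right)^{2} = \left(-1266 - 24\right)^{2} = \left(-1290\right)^{2} = 1664100$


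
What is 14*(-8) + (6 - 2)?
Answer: -108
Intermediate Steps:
14*(-8) + (6 - 2) = -112 + 4 = -108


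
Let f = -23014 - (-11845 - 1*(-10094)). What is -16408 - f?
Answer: 4855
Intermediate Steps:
f = -21263 (f = -23014 - (-11845 + 10094) = -23014 - 1*(-1751) = -23014 + 1751 = -21263)
-16408 - f = -16408 - 1*(-21263) = -16408 + 21263 = 4855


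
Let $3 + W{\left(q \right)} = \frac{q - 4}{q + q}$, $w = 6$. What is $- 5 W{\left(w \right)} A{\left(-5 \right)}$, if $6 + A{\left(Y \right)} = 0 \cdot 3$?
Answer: $-85$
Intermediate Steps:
$A{\left(Y \right)} = -6$ ($A{\left(Y \right)} = -6 + 0 \cdot 3 = -6 + 0 = -6$)
$W{\left(q \right)} = -3 + \frac{-4 + q}{2 q}$ ($W{\left(q \right)} = -3 + \frac{q - 4}{q + q} = -3 + \frac{-4 + q}{2 q}$)
$- 5 W{\left(w \right)} A{\left(-5 \right)} = - 5 \left(- \frac{5}{2} - \frac{2}{6}\right) \left(-6\right) = - 5 \left(- \frac{5}{2} - \frac{1}{3}\right) \left(-6\right) = \left(-5\right) \left(- \frac{17}{6}\right) \left(-6\right) = \frac{85}{6} \left(-6\right) = -85$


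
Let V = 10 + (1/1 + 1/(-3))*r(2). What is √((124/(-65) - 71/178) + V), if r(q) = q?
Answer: √10875302490/34710 ≈ 3.0045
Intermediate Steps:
V = 34/3 (V = 10 + (1/1 + 1/(-3))*2 = 10 + (1*1 + 1*(-⅓))*2 = 10 + (1 - ⅓)*2 = 10 + (⅔)*2 = 10 + 4/3 = 34/3 ≈ 11.333)
√((124/(-65) - 71/178) + V) = √((124/(-65) - 71/178) + 34/3) = √((124*(-1/65) - 71*1/178) + 34/3) = √((-124/65 - 71/178) + 34/3) = √(-26687/11570 + 34/3) = √(313319/34710) = √10875302490/34710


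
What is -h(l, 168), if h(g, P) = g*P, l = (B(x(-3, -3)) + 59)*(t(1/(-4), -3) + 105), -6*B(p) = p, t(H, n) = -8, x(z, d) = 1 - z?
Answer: -950600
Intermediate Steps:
B(p) = -p/6
l = 16975/3 (l = (-(1 - 1*(-3))/6 + 59)*(-8 + 105) = (-(1 + 3)/6 + 59)*97 = (-⅙*4 + 59)*97 = (-⅔ + 59)*97 = (175/3)*97 = 16975/3 ≈ 5658.3)
h(g, P) = P*g
-h(l, 168) = -168*16975/3 = -1*950600 = -950600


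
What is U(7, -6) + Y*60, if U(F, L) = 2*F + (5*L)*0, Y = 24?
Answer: 1454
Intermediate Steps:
U(F, L) = 2*F (U(F, L) = 2*F + 0 = 2*F)
U(7, -6) + Y*60 = 2*7 + 24*60 = 14 + 1440 = 1454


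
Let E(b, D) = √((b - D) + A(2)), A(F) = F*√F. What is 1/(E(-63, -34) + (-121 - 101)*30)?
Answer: -1/(6660 - I*√(29 - 2*√2)) ≈ -0.00015015 - 1.1534e-7*I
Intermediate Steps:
A(F) = F^(3/2)
E(b, D) = √(b - D + 2*√2) (E(b, D) = √((b - D) + 2^(3/2)) = √((b - D) + 2*√2) = √(b - D + 2*√2))
1/(E(-63, -34) + (-121 - 101)*30) = 1/(√(-63 - 1*(-34) + 2*√2) + (-121 - 101)*30) = 1/(√(-63 + 34 + 2*√2) - 222*30) = 1/(√(-29 + 2*√2) - 6660) = 1/(-6660 + √(-29 + 2*√2))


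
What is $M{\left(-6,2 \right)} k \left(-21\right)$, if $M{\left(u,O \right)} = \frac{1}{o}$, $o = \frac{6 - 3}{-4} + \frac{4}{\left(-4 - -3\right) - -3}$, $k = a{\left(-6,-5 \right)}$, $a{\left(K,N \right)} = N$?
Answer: $84$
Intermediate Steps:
$k = -5$
$o = \frac{5}{4}$ ($o = \left(6 - 3\right) \left(- \frac{1}{4}\right) + \frac{4}{\left(-4 + 3\right) + 3} = 3 \left(- \frac{1}{4}\right) + \frac{4}{-1 + 3} = - \frac{3}{4} + \frac{4}{2} = - \frac{3}{4} + 4 \cdot \frac{1}{2} = - \frac{3}{4} + 2 = \frac{5}{4} \approx 1.25$)
$M{\left(u,O \right)} = \frac{4}{5}$ ($M{\left(u,O \right)} = \frac{1}{\frac{5}{4}} = \frac{4}{5}$)
$M{\left(-6,2 \right)} k \left(-21\right) = \frac{4}{5} \left(-5\right) \left(-21\right) = \left(-4\right) \left(-21\right) = 84$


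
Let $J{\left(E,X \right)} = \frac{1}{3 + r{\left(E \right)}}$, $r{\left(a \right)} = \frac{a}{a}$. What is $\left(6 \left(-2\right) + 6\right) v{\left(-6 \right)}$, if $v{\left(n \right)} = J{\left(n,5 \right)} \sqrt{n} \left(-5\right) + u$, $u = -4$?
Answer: $24 + \frac{15 i \sqrt{6}}{2} \approx 24.0 + 18.371 i$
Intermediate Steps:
$r{\left(a \right)} = 1$
$J{\left(E,X \right)} = \frac{1}{4}$ ($J{\left(E,X \right)} = \frac{1}{3 + 1} = \frac{1}{4}$)
$v{\left(n \right)} = -4 - \frac{5 \sqrt{n}}{4}$ ($v{\left(n \right)} = \frac{\sqrt{n}}{4} \left(-5\right) - 4 = - \frac{5 \sqrt{n}}{4} - 4 = -4 - \frac{5 \sqrt{n}}{4}$)
$\left(6 \left(-2\right) + 6\right) v{\left(-6 \right)} = \left(6 \left(-2\right) + 6\right) \left(-4 - \frac{5 \sqrt{-6}}{4}\right) = \left(-12 + 6\right) \left(-4 - \frac{5 i \sqrt{6}}{4}\right) = - 6 \left(-4 - \frac{5 i \sqrt{6}}{4}\right) = 24 + \frac{15 i \sqrt{6}}{2}$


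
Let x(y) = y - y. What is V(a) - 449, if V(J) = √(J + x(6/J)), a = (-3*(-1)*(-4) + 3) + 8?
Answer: -449 + I ≈ -449.0 + 1.0*I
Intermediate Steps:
x(y) = 0
a = -1 (a = (3*(-4) + 3) + 8 = (-12 + 3) + 8 = -9 + 8 = -1)
V(J) = √J (V(J) = √(J + 0) = √J)
V(a) - 449 = √(-1) - 449 = I - 449 = -449 + I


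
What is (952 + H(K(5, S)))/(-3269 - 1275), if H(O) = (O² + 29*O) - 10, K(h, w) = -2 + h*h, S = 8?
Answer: -1069/2272 ≈ -0.47051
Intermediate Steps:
K(h, w) = -2 + h²
H(O) = -10 + O² + 29*O
(952 + H(K(5, S)))/(-3269 - 1275) = (952 + (-10 + (-2 + 5²)² + 29*(-2 + 5²)))/(-3269 - 1275) = (952 + (-10 + (-2 + 25)² + 29*(-2 + 25)))/(-4544) = (952 + (-10 + 23² + 29*23))*(-1/4544) = (952 + (-10 + 529 + 667))*(-1/4544) = (952 + 1186)*(-1/4544) = 2138*(-1/4544) = -1069/2272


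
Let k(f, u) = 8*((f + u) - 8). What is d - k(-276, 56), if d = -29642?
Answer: -27818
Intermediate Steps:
k(f, u) = -64 + 8*f + 8*u (k(f, u) = 8*(-8 + f + u) = -64 + 8*f + 8*u)
d - k(-276, 56) = -29642 - (-64 + 8*(-276) + 8*56) = -29642 - (-64 - 2208 + 448) = -29642 - 1*(-1824) = -29642 + 1824 = -27818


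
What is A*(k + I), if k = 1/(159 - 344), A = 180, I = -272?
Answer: -1811556/37 ≈ -48961.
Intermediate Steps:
k = -1/185 (k = 1/(-185) = -1/185 ≈ -0.0054054)
A*(k + I) = 180*(-1/185 - 272) = 180*(-50321/185) = -1811556/37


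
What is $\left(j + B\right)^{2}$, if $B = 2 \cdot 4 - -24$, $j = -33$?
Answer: $1$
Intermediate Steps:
$B = 32$ ($B = 8 + 24 = 32$)
$\left(j + B\right)^{2} = \left(-33 + 32\right)^{2} = \left(-1\right)^{2} = 1$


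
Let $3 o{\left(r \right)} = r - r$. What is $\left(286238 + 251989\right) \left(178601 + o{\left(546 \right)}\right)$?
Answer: $96127880427$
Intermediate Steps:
$o{\left(r \right)} = 0$ ($o{\left(r \right)} = \frac{r - r}{3} = \frac{1}{3} \cdot 0 = 0$)
$\left(286238 + 251989\right) \left(178601 + o{\left(546 \right)}\right) = \left(286238 + 251989\right) \left(178601 + 0\right) = 538227 \cdot 178601 = 96127880427$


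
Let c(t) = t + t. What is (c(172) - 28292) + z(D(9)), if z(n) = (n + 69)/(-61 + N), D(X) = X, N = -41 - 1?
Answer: -2878722/103 ≈ -27949.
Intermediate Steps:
c(t) = 2*t
N = -42
z(n) = -69/103 - n/103 (z(n) = (n + 69)/(-61 - 42) = (69 + n)/(-103) = (69 + n)*(-1/103) = -69/103 - n/103)
(c(172) - 28292) + z(D(9)) = (2*172 - 28292) + (-69/103 - 1/103*9) = (344 - 28292) + (-69/103 - 9/103) = -27948 - 78/103 = -2878722/103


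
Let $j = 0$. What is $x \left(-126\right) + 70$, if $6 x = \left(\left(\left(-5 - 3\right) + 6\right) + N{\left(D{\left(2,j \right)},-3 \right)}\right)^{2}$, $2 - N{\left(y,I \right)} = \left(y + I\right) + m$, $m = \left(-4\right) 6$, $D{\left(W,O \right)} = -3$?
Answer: $-18830$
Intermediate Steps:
$m = -24$
$N{\left(y,I \right)} = 26 - I - y$ ($N{\left(y,I \right)} = 2 - \left(\left(y + I\right) - 24\right) = 2 - \left(\left(I + y\right) - 24\right) = 2 - \left(-24 + I + y\right) = 26 - I - y$)
$x = 150$ ($x = \frac{\left(\left(\left(-5 - 3\right) + 6\right) - -32\right)^{2}}{6} = \frac{\left(\left(-8 + 6\right) + \left(26 + 3 + 3\right)\right)^{2}}{6} = \frac{\left(-2 + 32\right)^{2}}{6} = \frac{30^{2}}{6} = \frac{1}{6} \cdot 900 = 150$)
$x \left(-126\right) + 70 = 150 \left(-126\right) + 70 = -18900 + 70 = -18830$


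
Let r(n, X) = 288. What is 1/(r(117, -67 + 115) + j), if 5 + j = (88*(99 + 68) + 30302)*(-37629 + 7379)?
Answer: -1/1361189217 ≈ -7.3465e-10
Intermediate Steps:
j = -1361189505 (j = -5 + (88*(99 + 68) + 30302)*(-37629 + 7379) = -5 + (88*167 + 30302)*(-30250) = -5 + (14696 + 30302)*(-30250) = -5 + 44998*(-30250) = -5 - 1361189500 = -1361189505)
1/(r(117, -67 + 115) + j) = 1/(288 - 1361189505) = 1/(-1361189217) = -1/1361189217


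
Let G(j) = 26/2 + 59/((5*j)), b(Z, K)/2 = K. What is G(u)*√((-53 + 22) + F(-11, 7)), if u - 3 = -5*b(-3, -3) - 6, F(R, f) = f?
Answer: 3628*I*√6/135 ≈ 65.828*I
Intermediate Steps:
b(Z, K) = 2*K
u = 27 (u = 3 + (-10*(-3) - 6) = 3 + (-5*(-6) - 6) = 3 + (30 - 6) = 3 + 24 = 27)
G(j) = 13 + 59/(5*j) (G(j) = 26*(½) + 59*(1/(5*j)) = 13 + 59/(5*j))
G(u)*√((-53 + 22) + F(-11, 7)) = (13 + (59/5)/27)*√((-53 + 22) + 7) = (13 + (59/5)*(1/27))*√(-31 + 7) = (13 + 59/135)*√(-24) = 1814*(2*I*√6)/135 = 3628*I*√6/135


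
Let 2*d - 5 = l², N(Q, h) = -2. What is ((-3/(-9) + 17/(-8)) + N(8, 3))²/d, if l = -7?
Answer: 8281/15552 ≈ 0.53247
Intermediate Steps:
d = 27 (d = 5/2 + (½)*(-7)² = 5/2 + (½)*49 = 5/2 + 49/2 = 27)
((-3/(-9) + 17/(-8)) + N(8, 3))²/d = ((-3/(-9) + 17/(-8)) - 2)²/27 = ((-3*(-⅑) + 17*(-⅛)) - 2)²*(1/27) = ((⅓ - 17/8) - 2)²*(1/27) = (-43/24 - 2)²*(1/27) = (-91/24)²*(1/27) = (8281/576)*(1/27) = 8281/15552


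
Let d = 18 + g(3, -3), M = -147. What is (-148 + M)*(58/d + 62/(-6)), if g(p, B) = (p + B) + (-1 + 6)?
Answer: 159005/69 ≈ 2304.4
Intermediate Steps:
g(p, B) = 5 + B + p (g(p, B) = (B + p) + 5 = 5 + B + p)
d = 23 (d = 18 + (5 - 3 + 3) = 18 + 5 = 23)
(-148 + M)*(58/d + 62/(-6)) = (-148 - 147)*(58/23 + 62/(-6)) = -295*(58*(1/23) + 62*(-1/6)) = -295*(58/23 - 31/3) = -295*(-539/69) = 159005/69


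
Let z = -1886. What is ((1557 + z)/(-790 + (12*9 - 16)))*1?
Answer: 329/698 ≈ 0.47135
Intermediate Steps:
((1557 + z)/(-790 + (12*9 - 16)))*1 = ((1557 - 1886)/(-790 + (12*9 - 16)))*1 = -329/(-790 + (108 - 16))*1 = -329/(-790 + 92)*1 = -329/(-698)*1 = -329*(-1/698)*1 = (329/698)*1 = 329/698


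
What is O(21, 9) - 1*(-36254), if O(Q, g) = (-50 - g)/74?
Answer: 2682737/74 ≈ 36253.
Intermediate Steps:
O(Q, g) = -25/37 - g/74 (O(Q, g) = (-50 - g)*(1/74) = -25/37 - g/74)
O(21, 9) - 1*(-36254) = (-25/37 - 1/74*9) - 1*(-36254) = (-25/37 - 9/74) + 36254 = -59/74 + 36254 = 2682737/74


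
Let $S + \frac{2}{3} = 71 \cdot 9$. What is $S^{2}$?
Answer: $\frac{3667225}{9} \approx 4.0747 \cdot 10^{5}$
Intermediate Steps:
$S = \frac{1915}{3}$ ($S = - \frac{2}{3} + 71 \cdot 9 = - \frac{2}{3} + 639 = \frac{1915}{3} \approx 638.33$)
$S^{2} = \left(\frac{1915}{3}\right)^{2} = \frac{3667225}{9}$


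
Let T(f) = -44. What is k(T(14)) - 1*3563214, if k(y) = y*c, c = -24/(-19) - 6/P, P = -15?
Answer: -338512282/95 ≈ -3.5633e+6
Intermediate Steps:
c = 158/95 (c = -24/(-19) - 6/(-15) = -24*(-1/19) - 6*(-1/15) = 24/19 + 2/5 = 158/95 ≈ 1.6632)
k(y) = 158*y/95 (k(y) = y*(158/95) = 158*y/95)
k(T(14)) - 1*3563214 = (158/95)*(-44) - 1*3563214 = -6952/95 - 3563214 = -338512282/95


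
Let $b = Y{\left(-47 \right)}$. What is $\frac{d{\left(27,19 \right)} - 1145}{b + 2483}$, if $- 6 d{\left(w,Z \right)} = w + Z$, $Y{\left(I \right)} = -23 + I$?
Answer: $- \frac{182}{381} \approx -0.47769$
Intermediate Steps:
$b = -70$ ($b = -23 - 47 = -70$)
$d{\left(w,Z \right)} = - \frac{Z}{6} - \frac{w}{6}$ ($d{\left(w,Z \right)} = - \frac{w + Z}{6} = - \frac{Z + w}{6} = - \frac{Z}{6} - \frac{w}{6}$)
$\frac{d{\left(27,19 \right)} - 1145}{b + 2483} = \frac{\left(\left(- \frac{1}{6}\right) 19 - \frac{9}{2}\right) - 1145}{-70 + 2483} = \frac{\left(- \frac{19}{6} - \frac{9}{2}\right) - 1145}{2413} = \left(- \frac{23}{3} - 1145\right) \frac{1}{2413} = \left(- \frac{3458}{3}\right) \frac{1}{2413} = - \frac{182}{381}$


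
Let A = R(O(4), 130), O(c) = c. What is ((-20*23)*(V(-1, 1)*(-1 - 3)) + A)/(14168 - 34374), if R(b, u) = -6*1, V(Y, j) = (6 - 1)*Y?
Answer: 4603/10103 ≈ 0.45561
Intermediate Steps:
V(Y, j) = 5*Y
R(b, u) = -6
A = -6
((-20*23)*(V(-1, 1)*(-1 - 3)) + A)/(14168 - 34374) = ((-20*23)*((5*(-1))*(-1 - 3)) - 6)/(14168 - 34374) = (-(-2300)*(-4) - 6)/(-20206) = (-460*20 - 6)*(-1/20206) = (-9200 - 6)*(-1/20206) = -9206*(-1/20206) = 4603/10103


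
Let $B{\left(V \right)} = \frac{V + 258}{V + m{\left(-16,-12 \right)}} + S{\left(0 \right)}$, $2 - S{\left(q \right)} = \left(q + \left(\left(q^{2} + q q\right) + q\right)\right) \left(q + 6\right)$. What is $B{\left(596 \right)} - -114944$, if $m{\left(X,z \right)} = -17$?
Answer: $\frac{66554588}{579} \approx 1.1495 \cdot 10^{5}$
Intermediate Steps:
$S{\left(q \right)} = 2 - \left(6 + q\right) \left(2 q + 2 q^{2}\right)$ ($S{\left(q \right)} = 2 - \left(q + \left(\left(q^{2} + q q\right) + q\right)\right) \left(q + 6\right) = 2 - \left(q + \left(\left(q^{2} + q^{2}\right) + q\right)\right) \left(6 + q\right) = 2 - \left(q + \left(2 q^{2} + q\right)\right) \left(6 + q\right) = 2 - \left(q + \left(q + 2 q^{2}\right)\right) \left(6 + q\right) = 2 - \left(2 q + 2 q^{2}\right) \left(6 + q\right) = 2 - \left(6 + q\right) \left(2 q + 2 q^{2}\right)$)
$B{\left(V \right)} = 2 + \frac{258 + V}{-17 + V}$ ($B{\left(V \right)} = \frac{V + 258}{V - 17} - \left(-2 + 0 + 0\right) = \frac{258 + V}{-17 + V} + \left(2 - 0 + 0 - 0\right) = \frac{258 + V}{-17 + V} + \left(2 + 0 + 0 + 0\right) = \frac{258 + V}{-17 + V} + 2 = 2 + \frac{258 + V}{-17 + V}$)
$B{\left(596 \right)} - -114944 = \frac{224 + 3 \cdot 596}{-17 + 596} - -114944 = \frac{224 + 1788}{579} + 114944 = \frac{1}{579} \cdot 2012 + 114944 = \frac{2012}{579} + 114944 = \frac{66554588}{579}$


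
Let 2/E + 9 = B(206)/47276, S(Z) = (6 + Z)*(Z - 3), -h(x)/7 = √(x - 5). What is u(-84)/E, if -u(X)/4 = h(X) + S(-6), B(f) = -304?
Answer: -1490258*I*√89/11819 ≈ -1189.5*I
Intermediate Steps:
h(x) = -7*√(-5 + x) (h(x) = -7*√(x - 5) = -7*√(-5 + x))
S(Z) = (-3 + Z)*(6 + Z) (S(Z) = (6 + Z)*(-3 + Z) = (-3 + Z)*(6 + Z))
u(X) = 28*√(-5 + X) (u(X) = -4*(-7*√(-5 + X) + (-18 + (-6)² + 3*(-6))) = -4*(-7*√(-5 + X) + (-18 + 36 - 18)) = -4*(-7*√(-5 + X) + 0) = -(-28)*√(-5 + X) = 28*√(-5 + X))
E = -23638/106447 (E = 2/(-9 - 304/47276) = 2/(-9 - 304*1/47276) = 2/(-9 - 76/11819) = 2/(-106447/11819) = 2*(-11819/106447) = -23638/106447 ≈ -0.22206)
u(-84)/E = (28*√(-5 - 84))/(-23638/106447) = (28*√(-89))*(-106447/23638) = (28*(I*√89))*(-106447/23638) = (28*I*√89)*(-106447/23638) = -1490258*I*√89/11819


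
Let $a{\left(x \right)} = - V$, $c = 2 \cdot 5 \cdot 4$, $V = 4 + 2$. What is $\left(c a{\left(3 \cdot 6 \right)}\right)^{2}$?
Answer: $57600$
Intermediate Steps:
$V = 6$
$c = 40$ ($c = 10 \cdot 4 = 40$)
$a{\left(x \right)} = -6$ ($a{\left(x \right)} = \left(-1\right) 6 = -6$)
$\left(c a{\left(3 \cdot 6 \right)}\right)^{2} = \left(40 \left(-6\right)\right)^{2} = \left(-240\right)^{2} = 57600$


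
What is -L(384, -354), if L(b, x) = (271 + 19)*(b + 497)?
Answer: -255490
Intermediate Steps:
L(b, x) = 144130 + 290*b (L(b, x) = 290*(497 + b) = 144130 + 290*b)
-L(384, -354) = -(144130 + 290*384) = -(144130 + 111360) = -1*255490 = -255490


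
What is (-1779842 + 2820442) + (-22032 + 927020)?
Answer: 1945588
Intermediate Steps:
(-1779842 + 2820442) + (-22032 + 927020) = 1040600 + 904988 = 1945588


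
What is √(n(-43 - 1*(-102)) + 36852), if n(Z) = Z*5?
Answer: 11*√307 ≈ 192.74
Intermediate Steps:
n(Z) = 5*Z
√(n(-43 - 1*(-102)) + 36852) = √(5*(-43 - 1*(-102)) + 36852) = √(5*(-43 + 102) + 36852) = √(5*59 + 36852) = √(295 + 36852) = √37147 = 11*√307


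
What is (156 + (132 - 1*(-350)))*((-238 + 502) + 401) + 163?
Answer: 424433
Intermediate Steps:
(156 + (132 - 1*(-350)))*((-238 + 502) + 401) + 163 = (156 + (132 + 350))*(264 + 401) + 163 = (156 + 482)*665 + 163 = 638*665 + 163 = 424270 + 163 = 424433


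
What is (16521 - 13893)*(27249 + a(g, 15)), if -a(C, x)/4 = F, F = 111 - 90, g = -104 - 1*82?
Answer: 71389620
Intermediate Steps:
g = -186 (g = -104 - 82 = -186)
F = 21
a(C, x) = -84 (a(C, x) = -4*21 = -84)
(16521 - 13893)*(27249 + a(g, 15)) = (16521 - 13893)*(27249 - 84) = 2628*27165 = 71389620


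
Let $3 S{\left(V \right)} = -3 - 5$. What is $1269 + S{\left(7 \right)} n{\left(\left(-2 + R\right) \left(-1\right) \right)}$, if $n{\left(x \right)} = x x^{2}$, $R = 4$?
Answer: $\frac{3871}{3} \approx 1290.3$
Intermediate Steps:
$n{\left(x \right)} = x^{3}$
$S{\left(V \right)} = - \frac{8}{3}$ ($S{\left(V \right)} = \frac{-3 - 5}{3} = \frac{1}{3} \left(-8\right) = - \frac{8}{3}$)
$1269 + S{\left(7 \right)} n{\left(\left(-2 + R\right) \left(-1\right) \right)} = 1269 - \frac{8 \left(\left(-2 + 4\right) \left(-1\right)\right)^{3}}{3} = 1269 - \frac{8 \left(2 \left(-1\right)\right)^{3}}{3} = 1269 - \frac{8 \left(-2\right)^{3}}{3} = 1269 - - \frac{64}{3} = 1269 + \frac{64}{3} = \frac{3871}{3}$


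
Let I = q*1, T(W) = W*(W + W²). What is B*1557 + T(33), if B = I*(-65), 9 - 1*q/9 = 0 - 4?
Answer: -11803959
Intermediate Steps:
q = 117 (q = 81 - 9*(0 - 4) = 81 - 9*(-4) = 81 + 36 = 117)
I = 117 (I = 117*1 = 117)
B = -7605 (B = 117*(-65) = -7605)
B*1557 + T(33) = -7605*1557 + 33²*(1 + 33) = -11840985 + 1089*34 = -11840985 + 37026 = -11803959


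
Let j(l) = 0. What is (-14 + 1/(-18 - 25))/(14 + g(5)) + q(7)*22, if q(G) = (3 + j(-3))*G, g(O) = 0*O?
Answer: 277521/602 ≈ 461.00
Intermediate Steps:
g(O) = 0
q(G) = 3*G (q(G) = (3 + 0)*G = 3*G)
(-14 + 1/(-18 - 25))/(14 + g(5)) + q(7)*22 = (-14 + 1/(-18 - 25))/(14 + 0) + (3*7)*22 = (-14 + 1/(-43))/14 + 21*22 = (-14 - 1/43)*(1/14) + 462 = -603/43*1/14 + 462 = -603/602 + 462 = 277521/602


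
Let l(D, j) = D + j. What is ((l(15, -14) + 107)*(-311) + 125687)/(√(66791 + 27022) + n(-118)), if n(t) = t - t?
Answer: 92099*√93813/93813 ≈ 300.69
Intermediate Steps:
n(t) = 0
((l(15, -14) + 107)*(-311) + 125687)/(√(66791 + 27022) + n(-118)) = (((15 - 14) + 107)*(-311) + 125687)/(√(66791 + 27022) + 0) = ((1 + 107)*(-311) + 125687)/(√93813 + 0) = (108*(-311) + 125687)/(√93813) = (-33588 + 125687)*(√93813/93813) = 92099*(√93813/93813) = 92099*√93813/93813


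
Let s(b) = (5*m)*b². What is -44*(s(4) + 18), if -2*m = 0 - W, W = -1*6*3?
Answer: 30888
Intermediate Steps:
W = -18 (W = -6*3 = -18)
m = -9 (m = -(0 - 1*(-18))/2 = -(0 + 18)/2 = -½*18 = -9)
s(b) = -45*b² (s(b) = (5*(-9))*b² = -45*b²)
-44*(s(4) + 18) = -44*(-45*4² + 18) = -44*(-45*16 + 18) = -44*(-720 + 18) = -44*(-702) = 30888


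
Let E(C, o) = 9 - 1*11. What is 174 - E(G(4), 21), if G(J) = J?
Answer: 176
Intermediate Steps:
E(C, o) = -2 (E(C, o) = 9 - 11 = -2)
174 - E(G(4), 21) = 174 - 1*(-2) = 174 + 2 = 176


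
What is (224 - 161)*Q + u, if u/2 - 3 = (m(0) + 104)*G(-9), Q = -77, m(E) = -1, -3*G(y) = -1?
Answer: -14329/3 ≈ -4776.3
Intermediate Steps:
G(y) = ⅓ (G(y) = -⅓*(-1) = ⅓)
u = 224/3 (u = 6 + 2*((-1 + 104)*(⅓)) = 6 + 2*(103*(⅓)) = 6 + 2*(103/3) = 6 + 206/3 = 224/3 ≈ 74.667)
(224 - 161)*Q + u = (224 - 161)*(-77) + 224/3 = 63*(-77) + 224/3 = -4851 + 224/3 = -14329/3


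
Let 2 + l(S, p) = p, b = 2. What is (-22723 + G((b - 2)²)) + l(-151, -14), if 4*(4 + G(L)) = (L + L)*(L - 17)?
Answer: -22743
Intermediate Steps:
l(S, p) = -2 + p
G(L) = -4 + L*(-17 + L)/2 (G(L) = -4 + ((L + L)*(L - 17))/4 = -4 + ((2*L)*(-17 + L))/4 = -4 + (2*L*(-17 + L))/4 = -4 + L*(-17 + L)/2)
(-22723 + G((b - 2)²)) + l(-151, -14) = (-22723 + (-4 + ((2 - 2)²)²/2 - 17*(2 - 2)²/2)) + (-2 - 14) = (-22723 + (-4 + (0²)²/2 - 17/2*0²)) - 16 = (-22723 + (-4 + (½)*0² - 17/2*0)) - 16 = (-22723 + (-4 + (½)*0 + 0)) - 16 = (-22723 + (-4 + 0 + 0)) - 16 = (-22723 - 4) - 16 = -22727 - 16 = -22743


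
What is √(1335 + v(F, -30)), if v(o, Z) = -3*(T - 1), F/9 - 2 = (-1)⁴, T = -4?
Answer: 15*√6 ≈ 36.742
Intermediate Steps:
F = 27 (F = 18 + 9*(-1)⁴ = 18 + 9*1 = 18 + 9 = 27)
v(o, Z) = 15 (v(o, Z) = -3*(-4 - 1) = -3*(-5) = 15)
√(1335 + v(F, -30)) = √(1335 + 15) = √1350 = 15*√6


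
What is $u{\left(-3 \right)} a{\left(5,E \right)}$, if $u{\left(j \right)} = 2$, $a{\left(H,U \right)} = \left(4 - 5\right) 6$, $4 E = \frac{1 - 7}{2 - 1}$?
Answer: $-12$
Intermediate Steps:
$E = - \frac{3}{2}$ ($E = \frac{\left(1 - 7\right) \frac{1}{2 - 1}}{4} = \frac{\left(-6\right) 1^{-1}}{4} = \frac{\left(-6\right) 1}{4} = \frac{1}{4} \left(-6\right) = - \frac{3}{2} \approx -1.5$)
$a{\left(H,U \right)} = -6$ ($a{\left(H,U \right)} = \left(-1\right) 6 = -6$)
$u{\left(-3 \right)} a{\left(5,E \right)} = 2 \left(-6\right) = -12$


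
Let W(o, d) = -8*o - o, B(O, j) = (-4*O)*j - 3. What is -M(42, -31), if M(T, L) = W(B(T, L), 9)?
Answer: 46845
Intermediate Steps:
B(O, j) = -3 - 4*O*j (B(O, j) = -4*O*j - 3 = -3 - 4*O*j)
W(o, d) = -9*o
M(T, L) = 27 + 36*L*T (M(T, L) = -9*(-3 - 4*T*L) = -9*(-3 - 4*L*T) = 27 + 36*L*T)
-M(42, -31) = -(27 + 36*(-31)*42) = -(27 - 46872) = -1*(-46845) = 46845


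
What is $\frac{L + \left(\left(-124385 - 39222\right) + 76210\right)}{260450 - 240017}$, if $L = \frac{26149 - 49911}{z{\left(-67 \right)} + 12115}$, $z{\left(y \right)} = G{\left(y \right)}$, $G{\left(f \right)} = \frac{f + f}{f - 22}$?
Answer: $- \frac{94248330311}{22034313777} \approx -4.2773$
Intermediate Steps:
$G{\left(f \right)} = \frac{2 f}{-22 + f}$
$z{\left(y \right)} = \frac{2 y}{-22 + y}$
$L = - \frac{2114818}{1078369}$ ($L = \frac{26149 - 49911}{2 \left(-67\right) \frac{1}{-22 - 67} + 12115} = - \frac{23762}{2 \left(-67\right) \frac{1}{-89} + 12115} = - \frac{23762}{2 \left(-67\right) \left(- \frac{1}{89}\right) + 12115} = - \frac{23762}{\frac{134}{89} + 12115} = - \frac{23762}{\frac{1078369}{89}} = \left(-23762\right) \frac{89}{1078369} = - \frac{2114818}{1078369} \approx -1.9611$)
$\frac{L + \left(\left(-124385 - 39222\right) + 76210\right)}{260450 - 240017} = \frac{- \frac{2114818}{1078369} + \left(\left(-124385 - 39222\right) + 76210\right)}{260450 - 240017} = \frac{- \frac{2114818}{1078369} + \left(-163607 + 76210\right)}{20433} = \left(- \frac{2114818}{1078369} - 87397\right) \frac{1}{20433} = \left(- \frac{94248330311}{1078369}\right) \frac{1}{20433} = - \frac{94248330311}{22034313777}$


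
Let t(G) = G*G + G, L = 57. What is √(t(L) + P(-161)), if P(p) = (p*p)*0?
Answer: √3306 ≈ 57.498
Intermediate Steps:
P(p) = 0 (P(p) = p²*0 = 0)
t(G) = G + G² (t(G) = G² + G = G + G²)
√(t(L) + P(-161)) = √(57*(1 + 57) + 0) = √(57*58 + 0) = √(3306 + 0) = √3306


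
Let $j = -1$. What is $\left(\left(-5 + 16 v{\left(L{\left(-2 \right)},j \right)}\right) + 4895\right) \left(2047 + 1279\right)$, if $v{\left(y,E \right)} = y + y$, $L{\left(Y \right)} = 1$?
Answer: $16370572$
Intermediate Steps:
$v{\left(y,E \right)} = 2 y$
$\left(\left(-5 + 16 v{\left(L{\left(-2 \right)},j \right)}\right) + 4895\right) \left(2047 + 1279\right) = \left(\left(-5 + 16 \cdot 2 \cdot 1\right) + 4895\right) \left(2047 + 1279\right) = \left(\left(-5 + 16 \cdot 2\right) + 4895\right) 3326 = \left(\left(-5 + 32\right) + 4895\right) 3326 = \left(27 + 4895\right) 3326 = 4922 \cdot 3326 = 16370572$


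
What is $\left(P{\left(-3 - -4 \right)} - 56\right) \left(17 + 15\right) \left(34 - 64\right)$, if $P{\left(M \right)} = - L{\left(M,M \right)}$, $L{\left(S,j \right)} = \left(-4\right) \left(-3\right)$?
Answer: $65280$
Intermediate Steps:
$L{\left(S,j \right)} = 12$
$P{\left(M \right)} = -12$ ($P{\left(M \right)} = \left(-1\right) 12 = -12$)
$\left(P{\left(-3 - -4 \right)} - 56\right) \left(17 + 15\right) \left(34 - 64\right) = \left(-12 - 56\right) \left(17 + 15\right) \left(34 - 64\right) = \left(-68\right) 32 \left(34 + \left(-66 + 2\right)\right) = - 2176 \left(34 - 64\right) = \left(-2176\right) \left(-30\right) = 65280$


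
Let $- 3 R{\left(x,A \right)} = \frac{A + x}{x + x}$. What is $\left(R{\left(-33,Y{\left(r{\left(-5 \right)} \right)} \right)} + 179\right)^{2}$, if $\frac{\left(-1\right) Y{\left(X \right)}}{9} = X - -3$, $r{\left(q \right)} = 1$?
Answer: $\frac{139027681}{4356} \approx 31916.0$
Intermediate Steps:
$Y{\left(X \right)} = -27 - 9 X$ ($Y{\left(X \right)} = - 9 \left(X - -3\right) = - 9 \left(X + 3\right) = - 9 \left(3 + X\right) = -27 - 9 X$)
$R{\left(x,A \right)} = - \frac{A + x}{6 x}$ ($R{\left(x,A \right)} = - \frac{\left(A + x\right) \frac{1}{x + x}}{3} = - \frac{\left(A + x\right) \frac{1}{2 x}}{3} = - \frac{\frac{1}{2} \frac{1}{x} \left(A + x\right)}{3} = - \frac{A + x}{6 x}$)
$\left(R{\left(-33,Y{\left(r{\left(-5 \right)} \right)} \right)} + 179\right)^{2} = \left(\frac{- (-27 - 9) - -33}{6 \left(-33\right)} + 179\right)^{2} = \left(\frac{1}{6} \left(- \frac{1}{33}\right) \left(- (-27 - 9) + 33\right) + 179\right)^{2} = \left(\frac{1}{6} \left(- \frac{1}{33}\right) \left(\left(-1\right) \left(-36\right) + 33\right) + 179\right)^{2} = \left(\frac{1}{6} \left(- \frac{1}{33}\right) \left(36 + 33\right) + 179\right)^{2} = \left(\frac{1}{6} \left(- \frac{1}{33}\right) 69 + 179\right)^{2} = \left(- \frac{23}{66} + 179\right)^{2} = \left(\frac{11791}{66}\right)^{2} = \frac{139027681}{4356}$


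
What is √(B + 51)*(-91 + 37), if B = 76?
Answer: -54*√127 ≈ -608.55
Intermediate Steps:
√(B + 51)*(-91 + 37) = √(76 + 51)*(-91 + 37) = √127*(-54) = -54*√127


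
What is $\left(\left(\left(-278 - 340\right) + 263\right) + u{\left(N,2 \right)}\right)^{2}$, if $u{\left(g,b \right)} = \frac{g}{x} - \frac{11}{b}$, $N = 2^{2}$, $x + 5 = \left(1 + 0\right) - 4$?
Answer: $130321$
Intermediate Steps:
$x = -8$ ($x = -5 + \left(\left(1 + 0\right) - 4\right) = -5 + \left(1 - 4\right) = -5 - 3 = -8$)
$N = 4$
$u{\left(g,b \right)} = - \frac{11}{b} - \frac{g}{8}$ ($u{\left(g,b \right)} = \frac{g}{-8} - \frac{11}{b} = g \left(- \frac{1}{8}\right) - \frac{11}{b} = - \frac{g}{8} - \frac{11}{b} = - \frac{11}{b} - \frac{g}{8}$)
$\left(\left(\left(-278 - 340\right) + 263\right) + u{\left(N,2 \right)}\right)^{2} = \left(\left(\left(-278 - 340\right) + 263\right) - \left(\frac{1}{2} + \frac{11}{2}\right)\right)^{2} = \left(\left(-618 + 263\right) - 6\right)^{2} = \left(-355 - 6\right)^{2} = \left(-361\right)^{2} = 130321$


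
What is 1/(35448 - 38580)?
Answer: -1/3132 ≈ -0.00031928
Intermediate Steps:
1/(35448 - 38580) = 1/(-3132) = -1/3132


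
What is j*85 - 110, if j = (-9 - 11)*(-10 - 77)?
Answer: 147790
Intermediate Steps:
j = 1740 (j = -20*(-87) = 1740)
j*85 - 110 = 1740*85 - 110 = 147900 - 110 = 147790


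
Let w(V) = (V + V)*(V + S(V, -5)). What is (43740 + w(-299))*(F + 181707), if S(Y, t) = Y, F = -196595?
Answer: -5975209472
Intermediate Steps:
w(V) = 4*V**2 (w(V) = (V + V)*(V + V) = (2*V)*(2*V) = 4*V**2)
(43740 + w(-299))*(F + 181707) = (43740 + 4*(-299)**2)*(-196595 + 181707) = (43740 + 4*89401)*(-14888) = (43740 + 357604)*(-14888) = 401344*(-14888) = -5975209472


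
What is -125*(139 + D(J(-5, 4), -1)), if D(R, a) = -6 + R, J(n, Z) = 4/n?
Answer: -16525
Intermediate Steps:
-125*(139 + D(J(-5, 4), -1)) = -125*(139 + (-6 + 4/(-5))) = -125*(139 + (-6 + 4*(-⅕))) = -125*(139 + (-6 - ⅘)) = -125*(139 - 34/5) = -125*661/5 = -16525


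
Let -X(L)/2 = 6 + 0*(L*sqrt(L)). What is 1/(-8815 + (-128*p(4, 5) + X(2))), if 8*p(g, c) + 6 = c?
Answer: -1/8811 ≈ -0.00011349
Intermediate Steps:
X(L) = -12 (X(L) = -2*(6 + 0*(L*sqrt(L))) = -2*(6 + 0*L**(3/2)) = -2*(6 + 0) = -2*6 = -12)
p(g, c) = -3/4 + c/8
1/(-8815 + (-128*p(4, 5) + X(2))) = 1/(-8815 + (-128*(-3/4 + (1/8)*5) - 12)) = 1/(-8815 + (-128*(-3/4 + 5/8) - 12)) = 1/(-8815 + (-128*(-1/8) - 12)) = 1/(-8815 + (16 - 12)) = 1/(-8815 + 4) = 1/(-8811) = -1/8811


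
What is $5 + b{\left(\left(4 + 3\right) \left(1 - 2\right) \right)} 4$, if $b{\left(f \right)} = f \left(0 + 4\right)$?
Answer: $-107$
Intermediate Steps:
$b{\left(f \right)} = 4 f$ ($b{\left(f \right)} = f 4 = 4 f$)
$5 + b{\left(\left(4 + 3\right) \left(1 - 2\right) \right)} 4 = 5 + 4 \left(4 + 3\right) \left(1 - 2\right) 4 = 5 + 4 \cdot 7 \left(-1\right) 4 = 5 + 4 \left(-7\right) 4 = 5 - 112 = -107$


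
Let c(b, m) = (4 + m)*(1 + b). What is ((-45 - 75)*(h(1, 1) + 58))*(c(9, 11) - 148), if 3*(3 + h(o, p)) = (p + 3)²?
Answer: -14480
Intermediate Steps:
h(o, p) = -3 + (3 + p)²/3 (h(o, p) = -3 + (p + 3)²/3 = -3 + (3 + p)²/3)
c(b, m) = (1 + b)*(4 + m)
((-45 - 75)*(h(1, 1) + 58))*(c(9, 11) - 148) = ((-45 - 75)*((⅓)*1*(6 + 1) + 58))*((4 + 11 + 4*9 + 9*11) - 148) = (-120*((⅓)*1*7 + 58))*((4 + 11 + 36 + 99) - 148) = (-120*(7/3 + 58))*(150 - 148) = -120*181/3*2 = -7240*2 = -14480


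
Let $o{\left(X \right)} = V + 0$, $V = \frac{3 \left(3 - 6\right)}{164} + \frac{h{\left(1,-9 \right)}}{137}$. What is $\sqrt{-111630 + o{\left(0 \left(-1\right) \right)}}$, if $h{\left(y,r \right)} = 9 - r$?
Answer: $\frac{i \sqrt{14088003996657}}{11234} \approx 334.11 i$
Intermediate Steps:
$V = \frac{1719}{22468}$ ($V = \frac{3 \left(3 - 6\right)}{164} + \frac{9 - -9}{137} = 3 \left(-3\right) \frac{1}{164} + \left(9 + 9\right) \frac{1}{137} = \left(-9\right) \frac{1}{164} + 18 \cdot \frac{1}{137} = - \frac{9}{164} + \frac{18}{137} = \frac{1719}{22468} \approx 0.076509$)
$o{\left(X \right)} = \frac{1719}{22468}$ ($o{\left(X \right)} = \frac{1719}{22468} + 0 = \frac{1719}{22468}$)
$\sqrt{-111630 + o{\left(0 \left(-1\right) \right)}} = \sqrt{-111630 + \frac{1719}{22468}} = \sqrt{- \frac{2508101121}{22468}} = \frac{i \sqrt{14088003996657}}{11234}$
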